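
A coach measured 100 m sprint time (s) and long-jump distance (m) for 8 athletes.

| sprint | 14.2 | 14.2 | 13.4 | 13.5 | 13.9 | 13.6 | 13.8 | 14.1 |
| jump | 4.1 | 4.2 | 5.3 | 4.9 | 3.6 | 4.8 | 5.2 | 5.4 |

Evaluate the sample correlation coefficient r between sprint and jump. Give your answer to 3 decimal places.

-0.456

n = 8, Σx = 110.7, Σy = 37.5, Σx² = 1532.51, Σy² = 178.75, Σxy = 518.25
nΣxy − ΣxΣy = 4146 − 4151.25 = -5.25
nΣx² − (Σx)² = 12260.08 − 12254.49 = 5.59; nΣy² − (Σy)² = 1430 − 1406.25 = 23.75
r = -5.25 / √(5.59 × 23.75) = -5.25 / 11.5223 ≈ -0.456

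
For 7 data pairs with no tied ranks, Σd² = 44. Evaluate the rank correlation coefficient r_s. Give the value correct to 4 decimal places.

ρ = 1 − 6Σd² / [n(n²−1)] = 1 − 6×44 / (7×48)
  = 1 − 264/336 = 1 − 0.78571 ≈ 0.2143

0.2143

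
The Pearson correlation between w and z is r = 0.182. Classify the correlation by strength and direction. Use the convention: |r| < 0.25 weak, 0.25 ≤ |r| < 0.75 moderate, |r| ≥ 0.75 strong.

weak positive

r = 0.182 > 0 so the relationship is positive.
|r| = 0.182, which falls in the weak range.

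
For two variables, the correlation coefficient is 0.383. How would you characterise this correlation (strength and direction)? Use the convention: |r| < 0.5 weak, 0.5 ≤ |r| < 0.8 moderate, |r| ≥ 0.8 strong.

weak positive

r = 0.383 > 0 so the relationship is positive.
|r| = 0.383, which falls in the weak range.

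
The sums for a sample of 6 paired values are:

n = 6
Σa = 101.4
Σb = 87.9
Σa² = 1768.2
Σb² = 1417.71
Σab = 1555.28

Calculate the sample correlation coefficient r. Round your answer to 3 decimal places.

r = (nΣab − ΣaΣb) / √[(nΣa² − (Σa)²)(nΣb² − (Σb)²)]
Numerator: 6×1555.28 − 101.4×87.9 = 418.62
Denominator: √[(10609.2 − 10281.96)(8506.26 − 7726.41)] = √[327.24 × 779.85] = 505.1714
r = 418.62 / 505.1714 ≈ 0.829

0.829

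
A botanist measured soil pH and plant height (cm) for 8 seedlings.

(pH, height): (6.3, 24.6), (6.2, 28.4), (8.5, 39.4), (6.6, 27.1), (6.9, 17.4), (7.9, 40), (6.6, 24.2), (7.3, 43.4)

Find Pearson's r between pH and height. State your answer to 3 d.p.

n = 8, Σx = 56.3, Σy = 244.5, Σx² = 400.81, Σy² = 8070.45, Σxy = 1757.42
nΣxy − ΣxΣy = 14059.36 − 13765.35 = 294.01
nΣx² − (Σx)² = 3206.48 − 3169.69 = 36.79; nΣy² − (Σy)² = 64563.6 − 59780.25 = 4783.35
r = 294.01 / √(36.79 × 4783.35) = 294.01 / 419.4990 ≈ 0.701

0.701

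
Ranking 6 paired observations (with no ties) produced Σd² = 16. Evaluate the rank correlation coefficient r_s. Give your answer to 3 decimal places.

ρ = 1 − 6Σd² / [n(n²−1)] = 1 − 6×16 / (6×35)
  = 1 − 96/210 = 1 − 0.4571 ≈ 0.543

0.543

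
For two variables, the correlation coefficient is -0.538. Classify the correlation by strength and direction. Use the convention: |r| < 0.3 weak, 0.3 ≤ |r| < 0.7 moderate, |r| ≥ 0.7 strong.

r = -0.538 < 0 so the relationship is negative.
|r| = 0.538, which falls in the moderate range.

moderate negative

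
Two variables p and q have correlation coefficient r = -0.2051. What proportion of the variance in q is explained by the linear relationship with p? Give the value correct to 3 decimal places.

0.042

r² = (-0.2051)² = 0.042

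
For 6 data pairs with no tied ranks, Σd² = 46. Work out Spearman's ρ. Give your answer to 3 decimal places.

-0.314

ρ = 1 − 6Σd² / [n(n²−1)] = 1 − 6×46 / (6×35)
  = 1 − 276/210 = 1 − 1.3143 ≈ -0.314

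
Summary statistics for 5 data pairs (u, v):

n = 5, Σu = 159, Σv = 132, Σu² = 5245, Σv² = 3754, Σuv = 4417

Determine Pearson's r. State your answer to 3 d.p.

r = (nΣuv − ΣuΣv) / √[(nΣu² − (Σu)²)(nΣv² − (Σv)²)]
Numerator: 5×4417 − 159×132 = 1097
Denominator: √[(26225 − 25281)(18770 − 17424)] = √[944 × 1346] = 1127.2196
r = 1097 / 1127.2196 ≈ 0.973

0.973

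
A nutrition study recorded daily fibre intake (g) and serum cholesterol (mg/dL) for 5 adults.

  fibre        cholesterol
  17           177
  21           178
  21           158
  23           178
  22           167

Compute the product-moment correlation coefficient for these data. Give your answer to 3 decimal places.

n = 5, Σx = 104, Σy = 858, Σx² = 2184, Σy² = 147550, Σxy = 17833
nΣxy − ΣxΣy = 89165 − 89232 = -67
nΣx² − (Σx)² = 10920 − 10816 = 104; nΣy² − (Σy)² = 737750 − 736164 = 1586
r = -67 / √(104 × 1586) = -67 / 406.1330 ≈ -0.165

-0.165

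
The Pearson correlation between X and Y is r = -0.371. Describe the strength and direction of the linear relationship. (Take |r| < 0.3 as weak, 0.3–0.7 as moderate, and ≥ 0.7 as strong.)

r = -0.371 < 0 so the relationship is negative.
|r| = 0.371, which falls in the moderate range.

moderate negative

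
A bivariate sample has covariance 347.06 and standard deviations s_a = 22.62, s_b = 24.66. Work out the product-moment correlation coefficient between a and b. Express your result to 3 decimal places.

r = Cov(a,b) / (s_a · s_b) = 347.06 / (22.62 × 24.66)
  = 347.06 / 557.8092 ≈ 0.622

0.622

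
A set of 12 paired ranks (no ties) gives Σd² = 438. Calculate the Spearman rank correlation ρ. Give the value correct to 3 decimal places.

ρ = 1 − 6Σd² / [n(n²−1)] = 1 − 6×438 / (12×143)
  = 1 − 2628/1716 = 1 − 1.5315 ≈ -0.531

-0.531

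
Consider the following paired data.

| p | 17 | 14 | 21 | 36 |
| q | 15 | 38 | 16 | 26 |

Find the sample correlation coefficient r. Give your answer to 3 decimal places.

-0.099

n = 4, Σp = 88, Σq = 95, Σp² = 2222, Σq² = 2601, Σpq = 2059
nΣpq − ΣpΣq = 8236 − 8360 = -124
nΣp² − (Σp)² = 8888 − 7744 = 1144; nΣq² − (Σq)² = 10404 − 9025 = 1379
r = -124 / √(1144 × 1379) = -124 / 1256.0159 ≈ -0.099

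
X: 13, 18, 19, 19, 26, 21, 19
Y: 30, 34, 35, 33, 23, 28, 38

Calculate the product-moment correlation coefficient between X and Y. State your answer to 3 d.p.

-0.520

n = 7, ΣX = 135, ΣY = 221, ΣX² = 2693, ΣY² = 7127, ΣXY = 4202
nΣXY − ΣXΣY = 29414 − 29835 = -421
nΣX² − (ΣX)² = 18851 − 18225 = 626; nΣY² − (ΣY)² = 49889 − 48841 = 1048
r = -421 / √(626 × 1048) = -421 / 809.9679 ≈ -0.520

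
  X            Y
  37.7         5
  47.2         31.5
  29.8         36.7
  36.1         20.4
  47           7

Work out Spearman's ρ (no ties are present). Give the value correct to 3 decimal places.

-0.300

Rank X: 3, 5, 1, 2, 4
Rank Y: 1, 4, 5, 3, 2
d = rank(X) − rank(Y): 2, 1, -4, -1, 2; Σd² = 26
ρ = 1 − 6Σd² / [n(n²−1)] = 1 − 6×26 / (5×24) = 1 − 156/120 ≈ -0.300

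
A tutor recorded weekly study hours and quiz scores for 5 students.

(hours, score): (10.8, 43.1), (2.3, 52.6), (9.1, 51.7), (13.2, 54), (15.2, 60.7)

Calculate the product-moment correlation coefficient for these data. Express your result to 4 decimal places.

0.3204

n = 5, Σx = 50.6, Σy = 262.1, Σx² = 610.02, Σy² = 13897.75, Σxy = 2692.37
nΣxy − ΣxΣy = 13461.85 − 13262.26 = 199.59
nΣx² − (Σx)² = 3050.1 − 2560.36 = 489.74; nΣy² − (Σy)² = 69488.75 − 68696.41 = 792.34
r = 199.59 / √(489.74 × 792.34) = 199.59 / 622.9290 ≈ 0.3204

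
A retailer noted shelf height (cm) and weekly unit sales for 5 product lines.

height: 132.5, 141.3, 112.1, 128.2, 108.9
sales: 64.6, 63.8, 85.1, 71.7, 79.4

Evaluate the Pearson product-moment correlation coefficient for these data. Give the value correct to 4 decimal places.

-0.9333

n = 5, Σx = 623, Σy = 364.6, Σx² = 78382.8, Σy² = 26930.86, Σxy = 44952.75
nΣxy − ΣxΣy = 224763.75 − 227145.8 = -2382.05
nΣx² − (Σx)² = 391914 − 388129 = 3785; nΣy² − (Σy)² = 134654.3 − 132933.16 = 1721.14
r = -2382.05 / √(3785 × 1721.14) = -2382.05 / 2552.3548 ≈ -0.9333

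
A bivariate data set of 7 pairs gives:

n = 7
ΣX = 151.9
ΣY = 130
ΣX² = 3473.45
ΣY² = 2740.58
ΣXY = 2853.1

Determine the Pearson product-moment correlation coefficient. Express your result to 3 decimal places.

0.133

r = (nΣXY − ΣXΣY) / √[(nΣX² − (ΣX)²)(nΣY² − (ΣY)²)]
Numerator: 7×2853.1 − 151.9×130 = 224.7
Denominator: √[(24314.15 − 23073.61)(19184.06 − 16900)] = √[1240.54 × 2284.06] = 1683.2908
r = 224.7 / 1683.2908 ≈ 0.133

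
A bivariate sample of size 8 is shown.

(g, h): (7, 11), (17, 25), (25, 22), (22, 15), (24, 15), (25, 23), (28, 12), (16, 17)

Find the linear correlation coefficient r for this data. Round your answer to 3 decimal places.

0.220

n = 8, Σg = 164, Σh = 140, Σg² = 3688, Σh² = 2642, Σgh = 2925
nΣgh − ΣgΣh = 23400 − 22960 = 440
nΣg² − (Σg)² = 29504 − 26896 = 2608; nΣh² − (Σh)² = 21136 − 19600 = 1536
r = 440 / √(2608 × 1536) = 440 / 2001.4715 ≈ 0.220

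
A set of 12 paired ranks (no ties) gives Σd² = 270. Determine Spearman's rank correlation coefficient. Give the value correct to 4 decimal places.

0.0559

ρ = 1 − 6Σd² / [n(n²−1)] = 1 − 6×270 / (12×143)
  = 1 − 1620/1716 = 1 − 0.94406 ≈ 0.0559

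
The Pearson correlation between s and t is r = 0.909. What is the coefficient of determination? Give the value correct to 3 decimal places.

r² = (0.909)² = 0.826

0.826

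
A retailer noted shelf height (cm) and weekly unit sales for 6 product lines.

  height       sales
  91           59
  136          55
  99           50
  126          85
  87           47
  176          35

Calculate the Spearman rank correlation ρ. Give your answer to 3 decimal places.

Rank height: 2, 5, 3, 4, 1, 6
Rank sales: 5, 4, 3, 6, 2, 1
d = rank(height) − rank(sales): -3, 1, 0, -2, -1, 5; Σd² = 40
ρ = 1 − 6Σd² / [n(n²−1)] = 1 − 6×40 / (6×35) = 1 − 240/210 ≈ -0.143

-0.143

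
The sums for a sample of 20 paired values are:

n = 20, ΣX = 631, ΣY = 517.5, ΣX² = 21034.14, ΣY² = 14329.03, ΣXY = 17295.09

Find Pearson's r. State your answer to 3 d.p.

r = (nΣXY − ΣXΣY) / √[(nΣX² − (ΣX)²)(nΣY² − (ΣY)²)]
Numerator: 20×17295.09 − 631×517.5 = 19359.3
Denominator: √[(420682.8 − 398161)(286580.6 − 267806.25)] = √[22521.8 × 18774.35] = 20562.8830
r = 19359.3 / 20562.8830 ≈ 0.941

0.941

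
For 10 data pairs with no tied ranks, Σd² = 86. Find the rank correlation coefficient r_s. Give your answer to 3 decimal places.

ρ = 1 − 6Σd² / [n(n²−1)] = 1 − 6×86 / (10×99)
  = 1 − 516/990 = 1 − 0.5212 ≈ 0.479

0.479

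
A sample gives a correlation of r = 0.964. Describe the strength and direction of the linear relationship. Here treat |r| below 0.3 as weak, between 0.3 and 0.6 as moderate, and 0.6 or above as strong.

r = 0.964 > 0 so the relationship is positive.
|r| = 0.964, which falls in the strong range.

strong positive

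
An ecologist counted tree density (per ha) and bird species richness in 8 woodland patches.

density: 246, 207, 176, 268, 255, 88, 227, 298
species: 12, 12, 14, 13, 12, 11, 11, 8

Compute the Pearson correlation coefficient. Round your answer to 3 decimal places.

-0.279

n = 8, Σx = 1765, Σy = 93, Σx² = 419267, Σy² = 1103, Σxy = 20293
nΣxy − ΣxΣy = 162344 − 164145 = -1801
nΣx² − (Σx)² = 3354136 − 3115225 = 238911; nΣy² − (Σy)² = 8824 − 8649 = 175
r = -1801 / √(238911 × 175) = -1801 / 6466.0208 ≈ -0.279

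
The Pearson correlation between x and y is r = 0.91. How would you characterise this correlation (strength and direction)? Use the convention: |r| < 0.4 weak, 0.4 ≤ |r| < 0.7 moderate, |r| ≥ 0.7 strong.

strong positive

r = 0.91 > 0 so the relationship is positive.
|r| = 0.91, which falls in the strong range.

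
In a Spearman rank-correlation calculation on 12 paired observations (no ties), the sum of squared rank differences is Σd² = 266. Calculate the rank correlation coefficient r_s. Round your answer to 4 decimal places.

ρ = 1 − 6Σd² / [n(n²−1)] = 1 − 6×266 / (12×143)
  = 1 − 1596/1716 = 1 − 0.93007 ≈ 0.0699

0.0699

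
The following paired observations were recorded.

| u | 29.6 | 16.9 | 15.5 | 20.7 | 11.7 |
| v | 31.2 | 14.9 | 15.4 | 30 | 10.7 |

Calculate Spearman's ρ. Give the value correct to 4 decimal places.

Rank u: 5, 3, 2, 4, 1
Rank v: 5, 2, 3, 4, 1
d = rank(u) − rank(v): 0, 1, -1, 0, 0; Σd² = 2
ρ = 1 − 6Σd² / [n(n²−1)] = 1 − 6×2 / (5×24) = 1 − 12/120 ≈ 0.9000

0.9000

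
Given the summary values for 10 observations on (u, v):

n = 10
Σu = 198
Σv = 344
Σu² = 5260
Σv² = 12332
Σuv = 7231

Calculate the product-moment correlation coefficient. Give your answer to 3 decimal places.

r = (nΣuv − ΣuΣv) / √[(nΣu² − (Σu)²)(nΣv² − (Σv)²)]
Numerator: 10×7231 − 198×344 = 4198
Denominator: √[(52600 − 39204)(123320 − 118336)] = √[13396 × 4984] = 8171.0259
r = 4198 / 8171.0259 ≈ 0.514

0.514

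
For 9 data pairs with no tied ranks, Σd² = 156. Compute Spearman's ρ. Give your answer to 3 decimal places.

-0.300

ρ = 1 − 6Σd² / [n(n²−1)] = 1 − 6×156 / (9×80)
  = 1 − 936/720 = 1 − 1.3000 ≈ -0.300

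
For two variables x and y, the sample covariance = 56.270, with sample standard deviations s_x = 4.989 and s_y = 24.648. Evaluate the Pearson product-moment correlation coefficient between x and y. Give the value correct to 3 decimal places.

0.458

r = Cov(x,y) / (s_x · s_y) = 56.270 / (4.989 × 24.648)
  = 56.270 / 122.9689 ≈ 0.458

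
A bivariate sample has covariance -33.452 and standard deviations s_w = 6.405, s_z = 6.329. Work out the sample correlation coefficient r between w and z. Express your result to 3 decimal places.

-0.825

r = Cov(w,z) / (s_w · s_z) = -33.452 / (6.405 × 6.329)
  = -33.452 / 40.5372 ≈ -0.825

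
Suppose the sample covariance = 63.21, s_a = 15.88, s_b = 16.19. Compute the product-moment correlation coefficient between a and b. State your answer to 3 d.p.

r = Cov(a,b) / (s_a · s_b) = 63.21 / (15.88 × 16.19)
  = 63.21 / 257.0972 ≈ 0.246

0.246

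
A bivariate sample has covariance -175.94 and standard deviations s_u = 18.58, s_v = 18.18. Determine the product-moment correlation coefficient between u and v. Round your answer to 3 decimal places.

r = Cov(u,v) / (s_u · s_v) = -175.94 / (18.58 × 18.18)
  = -175.94 / 337.7844 ≈ -0.521

-0.521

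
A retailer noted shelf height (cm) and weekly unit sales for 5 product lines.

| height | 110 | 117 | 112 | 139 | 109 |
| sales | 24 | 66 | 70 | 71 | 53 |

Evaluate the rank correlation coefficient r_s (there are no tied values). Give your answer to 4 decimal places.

Rank height: 2, 4, 3, 5, 1
Rank sales: 1, 3, 4, 5, 2
d = rank(height) − rank(sales): 1, 1, -1, 0, -1; Σd² = 4
ρ = 1 − 6Σd² / [n(n²−1)] = 1 − 6×4 / (5×24) = 1 − 24/120 ≈ 0.8000

0.8000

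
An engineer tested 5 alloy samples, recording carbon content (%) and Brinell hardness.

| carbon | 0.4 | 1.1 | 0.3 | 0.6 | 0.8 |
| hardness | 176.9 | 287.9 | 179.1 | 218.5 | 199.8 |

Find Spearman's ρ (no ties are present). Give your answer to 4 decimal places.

0.8000

Rank carbon: 2, 5, 1, 3, 4
Rank hardness: 1, 5, 2, 4, 3
d = rank(carbon) − rank(hardness): 1, 0, -1, -1, 1; Σd² = 4
ρ = 1 − 6Σd² / [n(n²−1)] = 1 − 6×4 / (5×24) = 1 − 24/120 ≈ 0.8000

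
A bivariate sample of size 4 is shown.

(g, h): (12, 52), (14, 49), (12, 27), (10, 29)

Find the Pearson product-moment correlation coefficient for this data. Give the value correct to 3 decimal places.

0.625

n = 4, Σg = 48, Σh = 157, Σg² = 584, Σh² = 6675, Σgh = 1924
nΣgh − ΣgΣh = 7696 − 7536 = 160
nΣg² − (Σg)² = 2336 − 2304 = 32; nΣh² − (Σh)² = 26700 − 24649 = 2051
r = 160 / √(32 × 2051) = 160 / 256.1874 ≈ 0.625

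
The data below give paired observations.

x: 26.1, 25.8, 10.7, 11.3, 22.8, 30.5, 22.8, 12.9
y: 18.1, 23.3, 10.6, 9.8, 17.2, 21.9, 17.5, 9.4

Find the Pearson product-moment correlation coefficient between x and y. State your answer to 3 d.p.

0.948

n = 8, Σx = 162.9, Σy = 127.8, Σx² = 3725.37, Σy² = 2248.96, Σxy = 2878.08
nΣxy − ΣxΣy = 23024.64 − 20818.62 = 2206.02
nΣx² − (Σx)² = 29802.96 − 26536.41 = 3266.55; nΣy² − (Σy)² = 17991.68 − 16332.84 = 1658.84
r = 2206.02 / √(3266.55 × 1658.84) = 2206.02 / 2327.8067 ≈ 0.948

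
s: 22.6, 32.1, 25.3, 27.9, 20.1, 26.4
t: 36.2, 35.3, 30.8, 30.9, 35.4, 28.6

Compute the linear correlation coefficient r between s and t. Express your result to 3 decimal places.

-0.234

n = 6, Σs = 154.4, Σt = 197.2, Σs² = 4060.64, Σt² = 6531.1, Σst = 5059.18
nΣst − ΣsΣt = 30355.08 − 30447.68 = -92.6
nΣs² − (Σs)² = 24363.84 − 23839.36 = 524.48; nΣt² − (Σt)² = 39186.6 − 38887.84 = 298.76
r = -92.6 / √(524.48 × 298.76) = -92.6 / 395.8455 ≈ -0.234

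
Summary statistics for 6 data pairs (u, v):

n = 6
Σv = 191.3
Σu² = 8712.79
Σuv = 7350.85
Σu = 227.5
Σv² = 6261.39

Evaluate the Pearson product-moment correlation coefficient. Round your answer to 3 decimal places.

0.821

r = (nΣuv − ΣuΣv) / √[(nΣu² − (Σu)²)(nΣv² − (Σv)²)]
Numerator: 6×7350.85 − 227.5×191.3 = 584.35
Denominator: √[(52276.74 − 51756.25)(37568.34 − 36595.69)] = √[520.49 × 972.65] = 711.5157
r = 584.35 / 711.5157 ≈ 0.821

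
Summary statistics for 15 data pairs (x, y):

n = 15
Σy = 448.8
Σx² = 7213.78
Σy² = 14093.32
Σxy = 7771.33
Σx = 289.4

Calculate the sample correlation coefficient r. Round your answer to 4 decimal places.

r = (nΣxy − ΣxΣy) / √[(nΣx² − (Σx)²)(nΣy² − (Σy)²)]
Numerator: 15×7771.33 − 289.4×448.8 = -13312.77
Denominator: √[(108206.7 − 83752.36)(211399.8 − 201421.44)] = √[24454.34 × 9978.36] = 15620.9541
r = -13312.77 / 15620.9541 ≈ -0.8522

-0.8522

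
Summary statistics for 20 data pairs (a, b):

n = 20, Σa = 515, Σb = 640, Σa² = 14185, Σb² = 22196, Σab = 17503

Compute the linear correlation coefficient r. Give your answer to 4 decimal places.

r = (nΣab − ΣaΣb) / √[(nΣa² − (Σa)²)(nΣb² − (Σb)²)]
Numerator: 20×17503 − 515×640 = 20460
Denominator: √[(283700 − 265225)(443920 − 409600)] = √[18475 × 34320] = 25180.5878
r = 20460 / 25180.5878 ≈ 0.8125

0.8125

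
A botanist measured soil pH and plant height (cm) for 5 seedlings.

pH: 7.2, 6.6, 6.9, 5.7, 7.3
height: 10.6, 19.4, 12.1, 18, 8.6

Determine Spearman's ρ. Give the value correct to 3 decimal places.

Rank pH: 4, 2, 3, 1, 5
Rank height: 2, 5, 3, 4, 1
d = rank(pH) − rank(height): 2, -3, 0, -3, 4; Σd² = 38
ρ = 1 − 6Σd² / [n(n²−1)] = 1 − 6×38 / (5×24) = 1 − 228/120 ≈ -0.900

-0.900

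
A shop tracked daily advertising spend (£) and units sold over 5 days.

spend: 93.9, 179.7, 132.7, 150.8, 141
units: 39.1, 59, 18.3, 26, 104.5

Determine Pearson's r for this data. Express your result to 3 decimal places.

n = 5, Σx = 698.1, Σy = 246.9, Σx² = 101340.23, Σy² = 16940.95, Σxy = 35357.5
nΣxy − ΣxΣy = 176787.5 − 172360.89 = 4426.61
nΣx² − (Σx)² = 506701.15 − 487343.61 = 19357.54; nΣy² − (Σy)² = 84704.75 − 60959.61 = 23745.14
r = 4426.61 / √(19357.54 × 23745.14) = 4426.61 / 21439.3913 ≈ 0.206

0.206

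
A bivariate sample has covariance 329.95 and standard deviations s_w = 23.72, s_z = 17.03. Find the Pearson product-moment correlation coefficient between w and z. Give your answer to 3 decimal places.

0.817

r = Cov(w,z) / (s_w · s_z) = 329.95 / (23.72 × 17.03)
  = 329.95 / 403.9516 ≈ 0.817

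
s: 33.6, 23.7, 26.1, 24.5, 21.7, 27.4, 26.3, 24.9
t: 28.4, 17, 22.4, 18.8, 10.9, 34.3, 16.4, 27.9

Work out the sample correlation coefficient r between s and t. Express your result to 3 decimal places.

0.639

n = 8, Σs = 208.2, Σt = 176.1, Σs² = 5505.46, Σt² = 4293.43, Σst = 4704.76
nΣst − ΣsΣt = 37638.08 − 36664.02 = 974.06
nΣs² − (Σs)² = 44043.68 − 43347.24 = 696.44; nΣt² − (Σt)² = 34347.44 − 31011.21 = 3336.23
r = 974.06 / √(696.44 × 3336.23) = 974.06 / 1524.2979 ≈ 0.639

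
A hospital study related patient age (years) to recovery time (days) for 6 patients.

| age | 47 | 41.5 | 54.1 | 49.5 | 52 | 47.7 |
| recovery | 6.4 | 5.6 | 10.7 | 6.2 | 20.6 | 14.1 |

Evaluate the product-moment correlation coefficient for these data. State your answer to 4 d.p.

0.5375

n = 6, Σx = 291.8, Σy = 63.6, Σx² = 14287.6, Σy² = 848.42, Σxy = 3162.74
nΣxy − ΣxΣy = 18976.44 − 18558.48 = 417.96
nΣx² − (Σx)² = 85725.6 − 85147.24 = 578.36; nΣy² − (Σy)² = 5090.52 − 4044.96 = 1045.56
r = 417.96 / √(578.36 × 1045.56) = 417.96 / 777.6311 ≈ 0.5375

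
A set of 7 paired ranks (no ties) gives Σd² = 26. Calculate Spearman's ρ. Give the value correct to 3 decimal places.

0.536

ρ = 1 − 6Σd² / [n(n²−1)] = 1 − 6×26 / (7×48)
  = 1 − 156/336 = 1 − 0.4643 ≈ 0.536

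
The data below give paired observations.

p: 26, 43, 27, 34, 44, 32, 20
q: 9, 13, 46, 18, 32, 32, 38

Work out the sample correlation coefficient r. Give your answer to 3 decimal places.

n = 7, Σp = 226, Σq = 188, Σp² = 7770, Σq² = 6182, Σpq = 5839
nΣpq − ΣpΣq = 40873 − 42488 = -1615
nΣp² − (Σp)² = 54390 − 51076 = 3314; nΣq² − (Σq)² = 43274 − 35344 = 7930
r = -1615 / √(3314 × 7930) = -1615 / 5126.4042 ≈ -0.315

-0.315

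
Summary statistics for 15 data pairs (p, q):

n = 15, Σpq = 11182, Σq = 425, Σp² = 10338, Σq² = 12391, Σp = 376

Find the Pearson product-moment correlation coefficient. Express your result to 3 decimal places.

0.936

r = (nΣpq − ΣpΣq) / √[(nΣp² − (Σp)²)(nΣq² − (Σq)²)]
Numerator: 15×11182 − 376×425 = 7930
Denominator: √[(155070 − 141376)(185865 − 180625)] = √[13694 × 5240] = 8470.9244
r = 7930 / 8470.9244 ≈ 0.936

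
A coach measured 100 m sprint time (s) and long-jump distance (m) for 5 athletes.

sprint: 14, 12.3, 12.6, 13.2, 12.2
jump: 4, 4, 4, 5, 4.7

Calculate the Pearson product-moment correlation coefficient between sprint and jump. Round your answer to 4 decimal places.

-0.0855

n = 5, Σx = 64.3, Σy = 21.7, Σx² = 829.13, Σy² = 95.09, Σxy = 278.94
nΣxy − ΣxΣy = 1394.7 − 1395.31 = -0.61
nΣx² − (Σx)² = 4145.65 − 4134.49 = 11.16; nΣy² − (Σy)² = 475.45 − 470.89 = 4.56
r = -0.61 / √(11.16 × 4.56) = -0.61 / 7.1337 ≈ -0.0855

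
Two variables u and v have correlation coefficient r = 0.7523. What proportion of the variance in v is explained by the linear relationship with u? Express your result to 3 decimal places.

0.566

r² = (0.7523)² = 0.566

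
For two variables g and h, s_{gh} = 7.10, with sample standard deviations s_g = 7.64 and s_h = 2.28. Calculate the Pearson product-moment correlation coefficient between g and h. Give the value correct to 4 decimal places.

0.4076

r = Cov(g,h) / (s_g · s_h) = 7.10 / (7.64 × 2.28)
  = 7.10 / 17.4192 ≈ 0.4076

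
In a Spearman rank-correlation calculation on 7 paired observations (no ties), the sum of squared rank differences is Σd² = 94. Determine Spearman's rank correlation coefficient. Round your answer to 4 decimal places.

ρ = 1 − 6Σd² / [n(n²−1)] = 1 − 6×94 / (7×48)
  = 1 − 564/336 = 1 − 1.67857 ≈ -0.6786

-0.6786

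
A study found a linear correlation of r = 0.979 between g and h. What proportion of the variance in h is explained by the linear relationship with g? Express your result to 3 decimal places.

0.958

r² = (0.979)² = 0.958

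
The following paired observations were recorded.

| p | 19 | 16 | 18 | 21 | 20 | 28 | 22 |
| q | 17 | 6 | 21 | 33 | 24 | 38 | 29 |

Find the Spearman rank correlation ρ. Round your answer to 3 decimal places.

0.929

Rank p: 3, 1, 2, 5, 4, 7, 6
Rank q: 2, 1, 3, 6, 4, 7, 5
d = rank(p) − rank(q): 1, 0, -1, -1, 0, 0, 1; Σd² = 4
ρ = 1 − 6Σd² / [n(n²−1)] = 1 − 6×4 / (7×48) = 1 − 24/336 ≈ 0.929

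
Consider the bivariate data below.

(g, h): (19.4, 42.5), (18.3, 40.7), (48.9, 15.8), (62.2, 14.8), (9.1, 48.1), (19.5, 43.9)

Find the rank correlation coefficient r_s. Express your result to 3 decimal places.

-0.771

Rank g: 3, 2, 5, 6, 1, 4
Rank h: 4, 3, 2, 1, 6, 5
d = rank(g) − rank(h): -1, -1, 3, 5, -5, -1; Σd² = 62
ρ = 1 − 6Σd² / [n(n²−1)] = 1 − 6×62 / (6×35) = 1 − 372/210 ≈ -0.771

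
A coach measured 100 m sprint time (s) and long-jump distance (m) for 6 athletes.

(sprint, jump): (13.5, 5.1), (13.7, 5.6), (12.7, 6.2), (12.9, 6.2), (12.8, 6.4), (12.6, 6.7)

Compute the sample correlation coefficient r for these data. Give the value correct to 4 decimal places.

-0.8895

n = 6, Σx = 78.2, Σy = 36.2, Σx² = 1020.24, Σy² = 220.1, Σxy = 470.63
nΣxy − ΣxΣy = 2823.78 − 2830.84 = -7.06
nΣx² − (Σx)² = 6121.44 − 6115.24 = 6.2; nΣy² − (Σy)² = 1320.6 − 1310.44 = 10.16
r = -7.06 / √(6.2 × 10.16) = -7.06 / 7.9367 ≈ -0.8895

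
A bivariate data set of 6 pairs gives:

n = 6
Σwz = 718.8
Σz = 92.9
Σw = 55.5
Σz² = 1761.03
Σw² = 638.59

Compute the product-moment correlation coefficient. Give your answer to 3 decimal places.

r = (nΣwz − ΣwΣz) / √[(nΣw² − (Σw)²)(nΣz² − (Σz)²)]
Numerator: 6×718.8 − 55.5×92.9 = -843.15
Denominator: √[(3831.54 − 3080.25)(10566.18 − 8630.41)] = √[751.29 × 1935.77] = 1205.9538
r = -843.15 / 1205.9538 ≈ -0.699

-0.699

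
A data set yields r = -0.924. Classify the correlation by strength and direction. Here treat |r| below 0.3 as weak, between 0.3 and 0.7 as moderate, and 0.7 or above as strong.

strong negative

r = -0.924 < 0 so the relationship is negative.
|r| = 0.924, which falls in the strong range.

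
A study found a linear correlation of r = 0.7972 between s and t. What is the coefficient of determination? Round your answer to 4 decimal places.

r² = (0.7972)² = 0.6355

0.6355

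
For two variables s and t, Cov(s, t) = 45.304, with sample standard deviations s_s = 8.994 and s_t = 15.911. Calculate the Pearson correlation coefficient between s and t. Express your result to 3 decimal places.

r = Cov(s,t) / (s_s · s_t) = 45.304 / (8.994 × 15.911)
  = 45.304 / 143.1035 ≈ 0.317

0.317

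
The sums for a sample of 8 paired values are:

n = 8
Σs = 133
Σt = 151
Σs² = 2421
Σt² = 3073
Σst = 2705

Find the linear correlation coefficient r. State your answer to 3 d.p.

r = (nΣst − ΣsΣt) / √[(nΣs² − (Σs)²)(nΣt² − (Σt)²)]
Numerator: 8×2705 − 133×151 = 1557
Denominator: √[(19368 − 17689)(24584 − 22801)] = √[1679 × 1783] = 1730.2188
r = 1557 / 1730.2188 ≈ 0.900

0.900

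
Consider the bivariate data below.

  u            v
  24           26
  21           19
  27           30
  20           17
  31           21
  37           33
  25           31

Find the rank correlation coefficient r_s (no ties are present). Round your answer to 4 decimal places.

0.7500

Rank u: 3, 2, 5, 1, 6, 7, 4
Rank v: 4, 2, 5, 1, 3, 7, 6
d = rank(u) − rank(v): -1, 0, 0, 0, 3, 0, -2; Σd² = 14
ρ = 1 − 6Σd² / [n(n²−1)] = 1 − 6×14 / (7×48) = 1 − 84/336 ≈ 0.7500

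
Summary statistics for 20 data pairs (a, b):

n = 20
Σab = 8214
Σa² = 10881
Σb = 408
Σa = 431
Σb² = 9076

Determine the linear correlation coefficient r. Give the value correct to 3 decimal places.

r = (nΣab − ΣaΣb) / √[(nΣa² − (Σa)²)(nΣb² − (Σb)²)]
Numerator: 20×8214 − 431×408 = -11568
Denominator: √[(217620 − 185761)(181520 − 166464)] = √[31859 × 15056] = 21901.3494
r = -11568 / 21901.3494 ≈ -0.528

-0.528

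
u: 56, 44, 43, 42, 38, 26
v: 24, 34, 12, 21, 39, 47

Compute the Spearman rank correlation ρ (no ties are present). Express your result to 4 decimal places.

Rank u: 6, 5, 4, 3, 2, 1
Rank v: 3, 4, 1, 2, 5, 6
d = rank(u) − rank(v): 3, 1, 3, 1, -3, -5; Σd² = 54
ρ = 1 − 6Σd² / [n(n²−1)] = 1 − 6×54 / (6×35) = 1 − 324/210 ≈ -0.5429

-0.5429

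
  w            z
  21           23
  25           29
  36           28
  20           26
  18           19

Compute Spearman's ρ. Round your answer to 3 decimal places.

0.800

Rank w: 3, 4, 5, 2, 1
Rank z: 2, 5, 4, 3, 1
d = rank(w) − rank(z): 1, -1, 1, -1, 0; Σd² = 4
ρ = 1 − 6Σd² / [n(n²−1)] = 1 − 6×4 / (5×24) = 1 − 24/120 ≈ 0.800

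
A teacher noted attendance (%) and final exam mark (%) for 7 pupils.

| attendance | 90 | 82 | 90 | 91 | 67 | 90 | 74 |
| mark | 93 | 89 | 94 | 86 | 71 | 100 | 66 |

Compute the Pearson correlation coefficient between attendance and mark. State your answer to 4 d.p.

n = 7, Σx = 584, Σy = 599, Σx² = 49270, Σy² = 52199, Σxy = 50595
nΣxy − ΣxΣy = 354165 − 349816 = 4349
nΣx² − (Σx)² = 344890 − 341056 = 3834; nΣy² − (Σy)² = 365393 − 358801 = 6592
r = 4349 / √(3834 × 6592) = 4349 / 5027.2983 ≈ 0.8651

0.8651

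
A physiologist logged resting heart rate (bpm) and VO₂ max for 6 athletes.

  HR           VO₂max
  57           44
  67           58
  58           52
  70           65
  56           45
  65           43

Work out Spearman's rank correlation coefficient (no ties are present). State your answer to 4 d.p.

Rank HR: 2, 5, 3, 6, 1, 4
Rank VO₂max: 2, 5, 4, 6, 3, 1
d = rank(HR) − rank(VO₂max): 0, 0, -1, 0, -2, 3; Σd² = 14
ρ = 1 − 6Σd² / [n(n²−1)] = 1 − 6×14 / (6×35) = 1 − 84/210 ≈ 0.6000

0.6000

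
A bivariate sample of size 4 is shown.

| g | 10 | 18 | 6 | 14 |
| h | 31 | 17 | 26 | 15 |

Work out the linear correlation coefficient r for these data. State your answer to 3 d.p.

-0.736

n = 4, Σg = 48, Σh = 89, Σg² = 656, Σh² = 2151, Σgh = 982
nΣgh − ΣgΣh = 3928 − 4272 = -344
nΣg² − (Σg)² = 2624 − 2304 = 320; nΣh² − (Σh)² = 8604 − 7921 = 683
r = -344 / √(320 × 683) = -344 / 467.5040 ≈ -0.736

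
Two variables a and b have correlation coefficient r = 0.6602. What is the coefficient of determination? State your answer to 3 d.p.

0.436

r² = (0.6602)² = 0.436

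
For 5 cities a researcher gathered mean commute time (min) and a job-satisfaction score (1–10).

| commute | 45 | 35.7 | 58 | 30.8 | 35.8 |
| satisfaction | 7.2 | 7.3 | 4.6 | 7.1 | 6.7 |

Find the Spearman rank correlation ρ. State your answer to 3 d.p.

Rank commute: 4, 2, 5, 1, 3
Rank satisfaction: 4, 5, 1, 3, 2
d = rank(commute) − rank(satisfaction): 0, -3, 4, -2, 1; Σd² = 30
ρ = 1 − 6Σd² / [n(n²−1)] = 1 − 6×30 / (5×24) = 1 − 180/120 ≈ -0.500

-0.500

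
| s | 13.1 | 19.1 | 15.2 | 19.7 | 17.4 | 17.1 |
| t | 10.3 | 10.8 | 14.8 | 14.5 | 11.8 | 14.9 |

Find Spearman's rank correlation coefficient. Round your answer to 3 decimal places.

0.086

Rank s: 1, 5, 2, 6, 4, 3
Rank t: 1, 2, 5, 4, 3, 6
d = rank(s) − rank(t): 0, 3, -3, 2, 1, -3; Σd² = 32
ρ = 1 − 6Σd² / [n(n²−1)] = 1 − 6×32 / (6×35) = 1 − 192/210 ≈ 0.086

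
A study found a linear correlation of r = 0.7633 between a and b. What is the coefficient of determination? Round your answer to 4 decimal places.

0.5826

r² = (0.7633)² = 0.5826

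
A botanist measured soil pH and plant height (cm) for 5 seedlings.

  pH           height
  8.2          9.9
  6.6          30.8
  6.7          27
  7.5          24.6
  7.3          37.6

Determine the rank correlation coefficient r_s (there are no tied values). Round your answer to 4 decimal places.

-0.7000

Rank pH: 5, 1, 2, 4, 3
Rank height: 1, 4, 3, 2, 5
d = rank(pH) − rank(height): 4, -3, -1, 2, -2; Σd² = 34
ρ = 1 − 6Σd² / [n(n²−1)] = 1 − 6×34 / (5×24) = 1 − 204/120 ≈ -0.7000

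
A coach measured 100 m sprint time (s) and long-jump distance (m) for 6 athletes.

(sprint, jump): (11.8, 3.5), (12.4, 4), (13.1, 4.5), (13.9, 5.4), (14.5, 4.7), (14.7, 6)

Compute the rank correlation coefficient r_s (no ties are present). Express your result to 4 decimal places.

0.9429

Rank sprint: 1, 2, 3, 4, 5, 6
Rank jump: 1, 2, 3, 5, 4, 6
d = rank(sprint) − rank(jump): 0, 0, 0, -1, 1, 0; Σd² = 2
ρ = 1 − 6Σd² / [n(n²−1)] = 1 − 6×2 / (6×35) = 1 − 12/210 ≈ 0.9429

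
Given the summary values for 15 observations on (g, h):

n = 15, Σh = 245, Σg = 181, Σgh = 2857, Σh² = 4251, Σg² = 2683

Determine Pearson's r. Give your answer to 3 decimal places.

r = (nΣgh − ΣgΣh) / √[(nΣg² − (Σg)²)(nΣh² − (Σh)²)]
Numerator: 15×2857 − 181×245 = -1490
Denominator: √[(40245 − 32761)(63765 − 60025)] = √[7484 × 3740] = 5290.5727
r = -1490 / 5290.5727 ≈ -0.282

-0.282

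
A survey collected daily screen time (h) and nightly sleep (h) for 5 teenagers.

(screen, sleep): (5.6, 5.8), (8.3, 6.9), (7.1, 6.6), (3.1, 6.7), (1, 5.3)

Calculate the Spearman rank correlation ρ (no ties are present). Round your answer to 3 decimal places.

Rank screen: 3, 5, 4, 2, 1
Rank sleep: 2, 5, 3, 4, 1
d = rank(screen) − rank(sleep): 1, 0, 1, -2, 0; Σd² = 6
ρ = 1 − 6Σd² / [n(n²−1)] = 1 − 6×6 / (5×24) = 1 − 36/120 ≈ 0.700

0.700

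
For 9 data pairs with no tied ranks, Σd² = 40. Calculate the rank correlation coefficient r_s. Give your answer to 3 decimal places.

ρ = 1 − 6Σd² / [n(n²−1)] = 1 − 6×40 / (9×80)
  = 1 − 240/720 = 1 − 0.3333 ≈ 0.667

0.667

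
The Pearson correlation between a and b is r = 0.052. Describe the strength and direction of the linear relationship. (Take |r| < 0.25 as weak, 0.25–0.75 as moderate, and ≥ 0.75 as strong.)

weak positive

r = 0.052 > 0 so the relationship is positive.
|r| = 0.052, which falls in the weak range.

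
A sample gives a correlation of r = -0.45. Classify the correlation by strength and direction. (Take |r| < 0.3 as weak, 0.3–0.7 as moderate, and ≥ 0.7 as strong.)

r = -0.45 < 0 so the relationship is negative.
|r| = 0.45, which falls in the moderate range.

moderate negative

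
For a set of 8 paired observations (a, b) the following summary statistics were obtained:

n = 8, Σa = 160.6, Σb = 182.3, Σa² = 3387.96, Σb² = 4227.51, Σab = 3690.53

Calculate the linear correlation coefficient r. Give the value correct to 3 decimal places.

r = (nΣab − ΣaΣb) / √[(nΣa² − (Σa)²)(nΣb² − (Σb)²)]
Numerator: 8×3690.53 − 160.6×182.3 = 246.86
Denominator: √[(27103.68 − 25792.36)(33820.08 − 33233.29)] = √[1311.32 × 586.79] = 877.1941
r = 246.86 / 877.1941 ≈ 0.281

0.281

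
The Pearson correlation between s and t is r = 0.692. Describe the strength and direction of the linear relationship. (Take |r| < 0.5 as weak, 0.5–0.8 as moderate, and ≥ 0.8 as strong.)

r = 0.692 > 0 so the relationship is positive.
|r| = 0.692, which falls in the moderate range.

moderate positive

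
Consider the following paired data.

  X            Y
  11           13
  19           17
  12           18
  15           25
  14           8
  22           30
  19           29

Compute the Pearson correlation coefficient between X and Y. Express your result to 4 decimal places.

n = 7, ΣX = 112, ΣY = 140, ΣX² = 1892, ΣY² = 3212, ΣXY = 2380
nΣXY − ΣXΣY = 16660 − 15680 = 980
nΣX² − (ΣX)² = 13244 − 12544 = 700; nΣY² − (ΣY)² = 22484 − 19600 = 2884
r = 980 / √(700 × 2884) = 980 / 1420.8448 ≈ 0.6897

0.6897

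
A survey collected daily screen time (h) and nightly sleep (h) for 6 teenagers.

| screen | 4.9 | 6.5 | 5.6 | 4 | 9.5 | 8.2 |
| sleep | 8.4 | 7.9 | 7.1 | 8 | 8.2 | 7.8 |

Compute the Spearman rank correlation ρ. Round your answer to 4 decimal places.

-0.1429

Rank screen: 2, 4, 3, 1, 6, 5
Rank sleep: 6, 3, 1, 4, 5, 2
d = rank(screen) − rank(sleep): -4, 1, 2, -3, 1, 3; Σd² = 40
ρ = 1 − 6Σd² / [n(n²−1)] = 1 − 6×40 / (6×35) = 1 − 240/210 ≈ -0.1429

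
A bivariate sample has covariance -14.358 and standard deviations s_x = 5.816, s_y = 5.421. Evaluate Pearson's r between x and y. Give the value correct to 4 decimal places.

r = Cov(x,y) / (s_x · s_y) = -14.358 / (5.816 × 5.421)
  = -14.358 / 31.5285 ≈ -0.4554

-0.4554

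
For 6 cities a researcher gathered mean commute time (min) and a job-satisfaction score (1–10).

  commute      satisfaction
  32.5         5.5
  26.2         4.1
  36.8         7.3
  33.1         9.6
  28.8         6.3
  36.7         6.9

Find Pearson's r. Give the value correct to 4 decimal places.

0.5853

n = 6, Σx = 194.1, Σy = 39.7, Σx² = 6368.87, Σy² = 279.81, Σxy = 1307.24
nΣxy − ΣxΣy = 7843.44 − 7705.77 = 137.67
nΣx² − (Σx)² = 38213.22 − 37674.81 = 538.41; nΣy² − (Σy)² = 1678.86 − 1576.09 = 102.77
r = 137.67 / √(538.41 × 102.77) = 137.67 / 235.2284 ≈ 0.5853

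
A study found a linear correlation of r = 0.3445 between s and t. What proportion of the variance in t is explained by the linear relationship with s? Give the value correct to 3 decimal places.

0.119

r² = (0.3445)² = 0.119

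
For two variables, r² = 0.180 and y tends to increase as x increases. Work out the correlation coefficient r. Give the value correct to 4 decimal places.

0.4243

|r| = √0.180 = 0.4243
The association is positive, so r = 0.4243.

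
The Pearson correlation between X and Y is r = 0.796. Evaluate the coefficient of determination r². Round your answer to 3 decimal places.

0.634

r² = (0.796)² = 0.634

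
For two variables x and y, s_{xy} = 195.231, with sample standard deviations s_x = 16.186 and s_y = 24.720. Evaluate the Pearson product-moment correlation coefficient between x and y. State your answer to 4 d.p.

r = Cov(x,y) / (s_x · s_y) = 195.231 / (16.186 × 24.720)
  = 195.231 / 400.1179 ≈ 0.4879

0.4879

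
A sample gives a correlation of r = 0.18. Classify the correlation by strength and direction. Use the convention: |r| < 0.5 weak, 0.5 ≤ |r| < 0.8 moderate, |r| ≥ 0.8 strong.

r = 0.18 > 0 so the relationship is positive.
|r| = 0.18, which falls in the weak range.

weak positive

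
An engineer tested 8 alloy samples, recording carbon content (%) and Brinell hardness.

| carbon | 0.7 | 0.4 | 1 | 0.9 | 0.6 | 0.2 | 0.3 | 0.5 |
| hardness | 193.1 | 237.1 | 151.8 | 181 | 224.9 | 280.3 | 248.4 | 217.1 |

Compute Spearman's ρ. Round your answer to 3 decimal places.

-0.976

Rank carbon: 6, 3, 8, 7, 5, 1, 2, 4
Rank hardness: 3, 6, 1, 2, 5, 8, 7, 4
d = rank(carbon) − rank(hardness): 3, -3, 7, 5, 0, -7, -5, 0; Σd² = 166
ρ = 1 − 6Σd² / [n(n²−1)] = 1 − 6×166 / (8×63) = 1 − 996/504 ≈ -0.976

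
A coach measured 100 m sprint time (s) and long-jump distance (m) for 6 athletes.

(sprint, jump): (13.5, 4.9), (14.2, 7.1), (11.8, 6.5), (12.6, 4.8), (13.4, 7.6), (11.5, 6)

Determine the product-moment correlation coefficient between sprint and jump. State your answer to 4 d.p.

0.2395

n = 6, Σx = 77, Σy = 36.9, Σx² = 993.7, Σy² = 233.47, Σxy = 474.99
nΣxy − ΣxΣy = 2849.94 − 2841.3 = 8.64
nΣx² − (Σx)² = 5962.2 − 5929 = 33.2; nΣy² − (Σy)² = 1400.82 − 1361.61 = 39.21
r = 8.64 / √(33.2 × 39.21) = 8.64 / 36.0801 ≈ 0.2395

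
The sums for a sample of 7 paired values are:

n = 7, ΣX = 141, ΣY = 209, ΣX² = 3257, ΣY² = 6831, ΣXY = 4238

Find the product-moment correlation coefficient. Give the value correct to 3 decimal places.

r = (nΣXY − ΣXΣY) / √[(nΣX² − (ΣX)²)(nΣY² − (ΣY)²)]
Numerator: 7×4238 − 141×209 = 197
Denominator: √[(22799 − 19881)(47817 − 43681)] = √[2918 × 4136] = 3474.0248
r = 197 / 3474.0248 ≈ 0.057

0.057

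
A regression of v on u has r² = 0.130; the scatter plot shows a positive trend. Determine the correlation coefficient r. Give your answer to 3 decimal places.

|r| = √0.130 = 0.361
The association is positive, so r = 0.361.

0.361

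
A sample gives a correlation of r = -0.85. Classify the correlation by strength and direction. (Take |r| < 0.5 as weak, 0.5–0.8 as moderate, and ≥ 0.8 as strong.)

r = -0.85 < 0 so the relationship is negative.
|r| = 0.85, which falls in the strong range.

strong negative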